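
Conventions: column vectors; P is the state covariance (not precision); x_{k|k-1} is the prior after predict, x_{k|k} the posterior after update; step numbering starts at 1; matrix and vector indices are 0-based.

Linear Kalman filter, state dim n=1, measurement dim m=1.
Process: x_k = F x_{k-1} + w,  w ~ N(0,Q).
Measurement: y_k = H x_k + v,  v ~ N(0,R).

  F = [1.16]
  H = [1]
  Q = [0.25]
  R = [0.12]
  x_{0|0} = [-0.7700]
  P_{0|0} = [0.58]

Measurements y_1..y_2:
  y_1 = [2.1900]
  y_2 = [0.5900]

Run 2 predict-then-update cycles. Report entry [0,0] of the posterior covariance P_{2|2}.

step 1: x^-=[-0.8932]  P^-=[1.0304]  S=[1.1504]  K=[0.8957]  nu=[3.0832]  x^+=[1.8684]  P^+=[0.1075]
step 2: x^-=[2.1673]  P^-=[0.3946]  S=[0.5146]  K=[0.7668]  nu=[-1.5773]  x^+=[0.9578]  P^+=[0.0920]

P_post[0,0] = 0.0920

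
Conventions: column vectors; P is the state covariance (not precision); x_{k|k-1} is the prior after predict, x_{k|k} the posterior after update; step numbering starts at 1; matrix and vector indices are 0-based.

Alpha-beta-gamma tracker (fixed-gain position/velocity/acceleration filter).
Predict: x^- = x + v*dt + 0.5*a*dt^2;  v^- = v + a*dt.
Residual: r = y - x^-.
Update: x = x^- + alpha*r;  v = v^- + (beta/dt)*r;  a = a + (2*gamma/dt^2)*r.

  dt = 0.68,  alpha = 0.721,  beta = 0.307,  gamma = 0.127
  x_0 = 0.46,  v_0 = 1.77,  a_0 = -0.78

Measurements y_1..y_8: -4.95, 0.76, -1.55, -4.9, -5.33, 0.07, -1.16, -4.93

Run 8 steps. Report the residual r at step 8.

resid = -6.6401

step 1: x_pred=1.4833  r=-6.4333  x^+=-3.1551  v^+=-1.6648  a^+=-4.3138
step 2: x_pred=-5.2846  r=6.0446  x^+=-0.9264  v^+=-1.8693  a^+=-0.9935
step 3: x_pred=-2.4273  r=0.8773  x^+=-1.7948  v^+=-2.1488  a^+=-0.5116
step 4: x_pred=-3.3743  r=-1.5257  x^+=-4.4743  v^+=-3.1856  a^+=-1.3497
step 5: x_pred=-6.9526  r=1.6226  x^+=-5.7827  v^+=-3.3709  a^+=-0.4584
step 6: x_pred=-8.1809  r=8.2509  x^+=-2.2320  v^+=0.0424  a^+=4.0738
step 7: x_pred=-1.2613  r=0.1013  x^+=-1.1883  v^+=2.8583  a^+=4.1295
step 8: x_pred=1.7101  r=-6.6401  x^+=-3.0774  v^+=2.6685  a^+=0.4820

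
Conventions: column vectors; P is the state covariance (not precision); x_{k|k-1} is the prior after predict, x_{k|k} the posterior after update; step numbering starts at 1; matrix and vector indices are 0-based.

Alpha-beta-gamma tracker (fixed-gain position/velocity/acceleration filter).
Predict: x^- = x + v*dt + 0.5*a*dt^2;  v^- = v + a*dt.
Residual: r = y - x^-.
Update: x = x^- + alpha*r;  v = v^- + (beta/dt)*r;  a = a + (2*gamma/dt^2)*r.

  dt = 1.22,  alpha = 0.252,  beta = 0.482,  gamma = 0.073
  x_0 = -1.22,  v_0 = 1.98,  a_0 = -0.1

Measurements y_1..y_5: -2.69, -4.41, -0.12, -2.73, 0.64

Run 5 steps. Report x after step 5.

step 1: x_pred=1.1212  r=-3.8112  x^+=0.1608  v^+=0.3523  a^+=-0.4738
step 2: x_pred=0.2379  r=-4.6479  x^+=-0.9334  v^+=-2.0621  a^+=-0.9298
step 3: x_pred=-4.1411  r=4.0211  x^+=-3.1278  v^+=-1.6078  a^+=-0.5353
step 4: x_pred=-5.4877  r=2.7577  x^+=-4.7927  v^+=-1.1714  a^+=-0.2648
step 5: x_pred=-6.4189  r=7.0589  x^+=-4.6401  v^+=1.2944  a^+=0.4276

x_post = -4.6401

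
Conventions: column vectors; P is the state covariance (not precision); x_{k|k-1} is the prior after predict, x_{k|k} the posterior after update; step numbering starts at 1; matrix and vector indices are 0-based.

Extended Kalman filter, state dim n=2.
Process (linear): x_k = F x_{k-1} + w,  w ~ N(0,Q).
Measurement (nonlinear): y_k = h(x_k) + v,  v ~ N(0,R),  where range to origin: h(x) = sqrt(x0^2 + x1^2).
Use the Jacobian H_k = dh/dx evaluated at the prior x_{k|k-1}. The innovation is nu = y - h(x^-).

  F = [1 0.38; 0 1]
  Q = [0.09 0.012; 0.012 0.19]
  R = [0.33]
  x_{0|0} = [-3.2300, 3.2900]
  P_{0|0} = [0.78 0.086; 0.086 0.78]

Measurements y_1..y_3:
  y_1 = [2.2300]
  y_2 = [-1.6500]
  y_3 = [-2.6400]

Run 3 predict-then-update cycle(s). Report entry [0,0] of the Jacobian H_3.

H_jac[0,0] = -0.9808

step 1: x^-=[-1.9798, 3.2900]  P^-=[1.0480 0.3944; 0.3944 0.9700]  H_jac=[-0.5156 0.8568]  S=[0.9723]  K=[-0.2082; 0.6457]  nu=[-1.6098]  x^+=[-1.6447, 2.2506]  P^+=[1.0058 0.5251; 0.5251 0.5647]
step 2: x^-=[-0.7894, 2.2506]  P^-=[1.5765 0.7517; 0.7517 0.7547]  H_jac=[-0.3310 0.9436]  S=[0.7052]  K=[0.2659; 0.6571]  nu=[-4.0350]  x^+=[-1.8624, -0.4007]  P^+=[1.5266 0.6285; 0.6285 0.4502]
step 3: x^-=[-2.0147, -0.4007]  P^-=[2.1592 0.8115; 0.8115 0.6402]  H_jac=[-0.9808 -0.1951]  S=[2.7420]  K=[-0.8301; -0.3358]  nu=[-4.6941]  x^+=[1.8819, 1.1758]  P^+=[0.2699 0.0472; 0.0472 0.3310]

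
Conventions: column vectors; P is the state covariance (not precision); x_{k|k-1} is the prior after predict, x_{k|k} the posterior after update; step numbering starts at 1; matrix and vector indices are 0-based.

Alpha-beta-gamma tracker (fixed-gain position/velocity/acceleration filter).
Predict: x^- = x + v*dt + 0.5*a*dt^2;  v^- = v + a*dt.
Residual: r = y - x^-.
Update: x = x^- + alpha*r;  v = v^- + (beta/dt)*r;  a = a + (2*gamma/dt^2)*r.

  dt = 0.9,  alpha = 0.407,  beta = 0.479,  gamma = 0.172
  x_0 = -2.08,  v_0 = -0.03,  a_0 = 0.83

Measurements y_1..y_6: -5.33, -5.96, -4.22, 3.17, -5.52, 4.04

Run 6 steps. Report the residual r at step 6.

resid = 0.0169

step 1: x_pred=-1.7709  r=-3.5591  x^+=-3.2194  v^+=-1.1773  a^+=-0.6815
step 2: x_pred=-4.5550  r=-1.4050  x^+=-5.1268  v^+=-2.5384  a^+=-1.2782
step 3: x_pred=-7.9291  r=3.7091  x^+=-6.4195  v^+=-1.7148  a^+=0.2970
step 4: x_pred=-7.8425  r=11.0125  x^+=-3.3604  v^+=4.4136  a^+=4.9739
step 5: x_pred=2.6263  r=-8.1463  x^+=-0.6893  v^+=4.5545  a^+=1.5143
step 6: x_pred=4.0231  r=0.0169  x^+=4.0300  v^+=5.9264  a^+=1.5215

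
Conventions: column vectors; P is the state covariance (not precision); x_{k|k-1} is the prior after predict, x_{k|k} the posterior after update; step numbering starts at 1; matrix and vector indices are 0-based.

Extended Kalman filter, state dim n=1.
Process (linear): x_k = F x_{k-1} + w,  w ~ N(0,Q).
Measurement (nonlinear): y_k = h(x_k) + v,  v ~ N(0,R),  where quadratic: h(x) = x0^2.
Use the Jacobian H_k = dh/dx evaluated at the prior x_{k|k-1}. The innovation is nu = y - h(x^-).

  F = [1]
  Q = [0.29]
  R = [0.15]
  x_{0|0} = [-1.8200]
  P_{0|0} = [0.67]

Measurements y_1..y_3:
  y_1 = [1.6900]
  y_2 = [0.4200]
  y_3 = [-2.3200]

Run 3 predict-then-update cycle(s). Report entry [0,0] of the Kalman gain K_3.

step 1: x^-=[-1.8200]  P^-=[0.9600]  H_jac=[-3.6400]  S=[12.8696]  K=[-0.2715]  nu=[-1.6224]  x^+=[-1.3795]  P^+=[0.0112]
step 2: x^-=[-1.3795]  P^-=[0.3012]  H_jac=[-2.7590]  S=[2.4426]  K=[-0.3402]  nu=[-1.4830]  x^+=[-0.8750]  P^+=[0.0185]
step 3: x^-=[-0.8750]  P^-=[0.3085]  H_jac=[-1.7500]  S=[1.0947]  K=[-0.4931]  nu=[-3.0856]  x^+=[0.6467]  P^+=[0.0423]

K[0,0] = -0.4931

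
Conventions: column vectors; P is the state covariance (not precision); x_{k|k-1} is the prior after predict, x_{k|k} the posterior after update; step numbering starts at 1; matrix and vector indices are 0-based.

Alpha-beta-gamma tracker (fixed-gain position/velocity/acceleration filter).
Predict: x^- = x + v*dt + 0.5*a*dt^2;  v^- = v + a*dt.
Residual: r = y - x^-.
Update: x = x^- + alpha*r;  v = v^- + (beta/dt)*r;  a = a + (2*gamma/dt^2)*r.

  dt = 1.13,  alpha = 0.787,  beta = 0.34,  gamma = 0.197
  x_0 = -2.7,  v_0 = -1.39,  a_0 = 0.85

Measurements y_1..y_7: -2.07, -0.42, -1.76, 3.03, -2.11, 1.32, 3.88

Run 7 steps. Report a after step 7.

a_post = -0.1438

step 1: x_pred=-3.7280  r=1.6580  x^+=-2.4232  v^+=0.0694  a^+=1.3616
step 2: x_pred=-1.4755  r=1.0555  x^+=-0.6448  v^+=1.9255  a^+=1.6873
step 3: x_pred=2.6083  r=-4.3683  x^+=-0.8296  v^+=2.5178  a^+=0.3394
step 4: x_pred=2.2323  r=0.7977  x^+=2.8601  v^+=3.1413  a^+=0.5855
step 5: x_pred=6.7836  r=-8.8936  x^+=-0.2157  v^+=1.1270  a^+=-2.1587
step 6: x_pred=-0.3203  r=1.6403  x^+=0.9706  v^+=-0.8187  a^+=-1.6525
step 7: x_pred=-1.0096  r=4.8896  x^+=2.8385  v^+=-1.2149  a^+=-0.1438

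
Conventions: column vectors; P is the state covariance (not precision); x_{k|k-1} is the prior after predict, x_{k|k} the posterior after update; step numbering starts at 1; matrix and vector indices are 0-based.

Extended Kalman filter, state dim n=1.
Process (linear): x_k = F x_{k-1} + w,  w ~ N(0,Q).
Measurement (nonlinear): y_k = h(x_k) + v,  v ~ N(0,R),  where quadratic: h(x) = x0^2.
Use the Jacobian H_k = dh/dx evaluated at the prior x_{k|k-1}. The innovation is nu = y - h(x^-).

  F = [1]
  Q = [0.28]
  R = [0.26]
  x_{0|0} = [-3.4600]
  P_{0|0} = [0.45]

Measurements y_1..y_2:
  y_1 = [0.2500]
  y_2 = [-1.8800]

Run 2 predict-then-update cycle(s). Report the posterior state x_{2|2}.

step 1: x^-=[-3.4600]  P^-=[0.7300]  H_jac=[-6.9200]  S=[35.2171]  K=[-0.1434]  nu=[-11.7216]  x^+=[-1.7786]  P^+=[0.0054]
step 2: x^-=[-1.7786]  P^-=[0.2854]  H_jac=[-3.5573]  S=[3.8714]  K=[-0.2622]  nu=[-5.0435]  x^+=[-0.4560]  P^+=[0.0192]

x_post = [-0.4560]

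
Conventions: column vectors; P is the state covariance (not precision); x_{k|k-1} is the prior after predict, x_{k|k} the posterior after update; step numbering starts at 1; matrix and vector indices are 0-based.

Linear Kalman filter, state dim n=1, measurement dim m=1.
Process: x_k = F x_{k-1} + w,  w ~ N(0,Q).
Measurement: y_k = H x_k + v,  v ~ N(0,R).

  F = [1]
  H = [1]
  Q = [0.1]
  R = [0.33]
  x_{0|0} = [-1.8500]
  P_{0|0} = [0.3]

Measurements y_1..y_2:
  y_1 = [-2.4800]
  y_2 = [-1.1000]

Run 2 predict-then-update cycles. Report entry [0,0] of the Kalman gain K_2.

K[0,0] = 0.4597

step 1: x^-=[-1.8500]  P^-=[0.4000]  S=[0.7300]  K=[0.5479]  nu=[-0.6300]  x^+=[-2.1952]  P^+=[0.1808]
step 2: x^-=[-2.1952]  P^-=[0.2808]  S=[0.6108]  K=[0.4597]  nu=[1.0952]  x^+=[-1.6917]  P^+=[0.1517]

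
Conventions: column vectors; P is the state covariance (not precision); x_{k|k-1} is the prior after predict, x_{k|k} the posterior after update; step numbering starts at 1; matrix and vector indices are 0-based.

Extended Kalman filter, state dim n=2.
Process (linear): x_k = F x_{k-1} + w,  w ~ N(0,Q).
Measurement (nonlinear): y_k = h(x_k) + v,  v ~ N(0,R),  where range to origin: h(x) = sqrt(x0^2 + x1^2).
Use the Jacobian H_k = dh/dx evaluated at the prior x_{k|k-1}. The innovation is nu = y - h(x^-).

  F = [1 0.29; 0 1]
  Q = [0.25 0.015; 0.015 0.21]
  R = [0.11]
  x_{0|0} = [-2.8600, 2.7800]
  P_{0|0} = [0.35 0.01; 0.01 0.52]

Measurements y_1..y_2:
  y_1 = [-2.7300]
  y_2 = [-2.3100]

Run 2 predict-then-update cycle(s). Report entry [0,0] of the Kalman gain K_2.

K[0,0] = -0.7473

step 1: x^-=[-2.0538, 2.7800]  P^-=[0.6495 0.1758; 0.1758 0.7300]  H_jac=[-0.5942 0.8043]  S=[0.6435]  K=[-0.3800; 0.7500]  nu=[-6.1864]  x^+=[0.2971, -1.8600]  P^+=[0.5566 0.3592; 0.3592 0.3680]
step 2: x^-=[-0.2423, -1.8600]  P^-=[1.0459 0.4809; 0.4809 0.5780]  H_jac=[-0.1292 -0.9916]  S=[0.8190]  K=[-0.7473; -0.7757]  nu=[-4.1857]  x^+=[2.8856, 1.3867]  P^+=[0.5886 0.0062; 0.0062 0.0852]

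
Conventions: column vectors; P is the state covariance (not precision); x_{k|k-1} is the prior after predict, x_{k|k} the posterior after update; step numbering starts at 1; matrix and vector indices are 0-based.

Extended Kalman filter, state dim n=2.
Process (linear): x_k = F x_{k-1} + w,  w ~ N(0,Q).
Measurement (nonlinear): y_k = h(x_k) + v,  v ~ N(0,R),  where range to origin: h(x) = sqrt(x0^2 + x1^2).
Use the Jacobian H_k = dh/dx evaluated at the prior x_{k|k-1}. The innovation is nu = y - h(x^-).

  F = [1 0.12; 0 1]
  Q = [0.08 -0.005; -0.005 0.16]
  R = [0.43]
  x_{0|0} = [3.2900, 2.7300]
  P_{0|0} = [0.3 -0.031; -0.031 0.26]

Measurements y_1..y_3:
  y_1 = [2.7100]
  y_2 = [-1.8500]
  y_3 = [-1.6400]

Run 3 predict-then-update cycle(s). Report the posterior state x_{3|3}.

step 1: x^-=[3.6176, 2.7300]  P^-=[0.3763 -0.0048; -0.0048 0.4200]  H_jac=[0.7982 0.6024]  S=[0.8175]  K=[0.3639; 0.3048]  nu=[-1.8221]  x^+=[2.9546, 2.1747]  P^+=[0.2681 -0.0955; -0.0955 0.3441]
step 2: x^-=[3.2156, 2.1747]  P^-=[0.3301 -0.0592; -0.0592 0.5041]  H_jac=[0.8283 0.5602]  S=[0.7598]  K=[0.3163; 0.3071]  nu=[-5.7319]  x^+=[1.4028, 0.4141]  P^+=[0.2541 -0.1330; -0.1330 0.4324]
step 3: x^-=[1.4525, 0.4141]  P^-=[0.3084 -0.0861; -0.0861 0.5924]  H_jac=[0.9617 0.2742]  S=[0.7144]  K=[0.3821; 0.1115]  nu=[-3.1504]  x^+=[0.2486, 0.0629]  P^+=[0.2041 -0.1165; -0.1165 0.5835]

x_post = [0.2486, 0.0629]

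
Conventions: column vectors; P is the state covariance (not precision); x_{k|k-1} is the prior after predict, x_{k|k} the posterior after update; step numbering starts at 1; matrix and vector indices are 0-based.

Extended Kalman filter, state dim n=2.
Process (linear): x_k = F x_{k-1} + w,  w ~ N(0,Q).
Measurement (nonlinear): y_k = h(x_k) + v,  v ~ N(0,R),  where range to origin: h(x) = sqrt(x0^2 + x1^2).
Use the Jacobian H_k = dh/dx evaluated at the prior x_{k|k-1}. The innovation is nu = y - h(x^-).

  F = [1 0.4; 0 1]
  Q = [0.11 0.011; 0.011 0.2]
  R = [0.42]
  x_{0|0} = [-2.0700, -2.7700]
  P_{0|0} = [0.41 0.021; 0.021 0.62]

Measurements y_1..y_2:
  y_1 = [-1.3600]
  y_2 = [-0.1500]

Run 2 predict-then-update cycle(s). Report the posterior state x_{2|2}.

x_post = [-0.1762, 0.0855]

step 1: x^-=[-3.1780, -2.7700]  P^-=[0.6360 0.2800; 0.2800 0.8200]  H_jac=[-0.7538 -0.6571]  S=[1.4128]  K=[-0.4696; -0.5308]  nu=[-5.5758]  x^+=[-0.5598, 0.1894]  P^+=[0.3245 -0.0721; -0.0721 0.4220]
step 2: x^-=[-0.4840, 0.1894]  P^-=[0.4443 0.1077; 0.1077 0.6220]  H_jac=[-0.9313 0.3644]  S=[0.8148]  K=[-0.4596; 0.1551]  nu=[-0.6698]  x^+=[-0.1762, 0.0855]  P^+=[0.2722 0.1658; 0.1658 0.6024]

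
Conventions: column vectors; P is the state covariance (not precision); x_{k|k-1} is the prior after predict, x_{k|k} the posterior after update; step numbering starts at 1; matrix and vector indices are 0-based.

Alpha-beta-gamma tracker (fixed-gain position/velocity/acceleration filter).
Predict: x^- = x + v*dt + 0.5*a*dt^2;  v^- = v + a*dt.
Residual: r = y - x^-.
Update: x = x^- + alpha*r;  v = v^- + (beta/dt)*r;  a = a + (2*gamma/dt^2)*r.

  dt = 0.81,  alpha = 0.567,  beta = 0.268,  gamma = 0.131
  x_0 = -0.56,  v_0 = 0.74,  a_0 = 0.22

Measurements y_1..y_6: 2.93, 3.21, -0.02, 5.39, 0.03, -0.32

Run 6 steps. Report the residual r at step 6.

resid = -1.0673

step 1: x_pred=0.1116  r=2.8184  x^+=1.7096  v^+=1.8507  a^+=1.3455
step 2: x_pred=3.6501  r=-0.4401  x^+=3.4006  v^+=2.7949  a^+=1.1697
step 3: x_pred=6.0482  r=-6.0682  x^+=2.6075  v^+=1.7347  a^+=-1.2535
step 4: x_pred=3.6014  r=1.7886  x^+=4.6155  v^+=1.3112  a^+=-0.5392
step 5: x_pred=5.5007  r=-5.4707  x^+=2.3988  v^+=-0.9357  a^+=-2.7238
step 6: x_pred=0.7473  r=-1.0673  x^+=0.1422  v^+=-3.4951  a^+=-3.1501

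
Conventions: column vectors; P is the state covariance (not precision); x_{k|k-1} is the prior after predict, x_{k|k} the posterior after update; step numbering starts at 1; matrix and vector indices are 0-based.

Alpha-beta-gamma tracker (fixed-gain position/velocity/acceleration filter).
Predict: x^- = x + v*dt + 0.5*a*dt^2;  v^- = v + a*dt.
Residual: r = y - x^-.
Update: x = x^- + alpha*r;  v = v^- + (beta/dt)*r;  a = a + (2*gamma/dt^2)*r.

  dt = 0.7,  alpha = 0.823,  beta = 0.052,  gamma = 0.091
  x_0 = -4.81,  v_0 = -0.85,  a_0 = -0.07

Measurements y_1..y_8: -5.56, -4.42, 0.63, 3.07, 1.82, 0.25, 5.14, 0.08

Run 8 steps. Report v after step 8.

v_post = 5.6247

step 1: x_pred=-5.4221  r=-0.1379  x^+=-5.5356  v^+=-0.9092  a^+=-0.1212
step 2: x_pred=-6.2018  r=1.7818  x^+=-4.7354  v^+=-0.8617  a^+=0.5406
step 3: x_pred=-5.2061  r=5.8361  x^+=-0.4030  v^+=-0.0498  a^+=2.7083
step 4: x_pred=0.2257  r=2.8443  x^+=2.5666  v^+=2.0573  a^+=3.7648
step 5: x_pred=4.9291  r=-3.1091  x^+=2.3703  v^+=4.4617  a^+=2.6100
step 6: x_pred=6.1329  r=-5.8829  x^+=1.2913  v^+=5.8517  a^+=0.4249
step 7: x_pred=5.4915  r=-0.3515  x^+=5.2022  v^+=6.1230  a^+=0.2943
step 8: x_pred=9.5604  r=-9.4804  x^+=1.7580  v^+=5.6247  a^+=-3.2270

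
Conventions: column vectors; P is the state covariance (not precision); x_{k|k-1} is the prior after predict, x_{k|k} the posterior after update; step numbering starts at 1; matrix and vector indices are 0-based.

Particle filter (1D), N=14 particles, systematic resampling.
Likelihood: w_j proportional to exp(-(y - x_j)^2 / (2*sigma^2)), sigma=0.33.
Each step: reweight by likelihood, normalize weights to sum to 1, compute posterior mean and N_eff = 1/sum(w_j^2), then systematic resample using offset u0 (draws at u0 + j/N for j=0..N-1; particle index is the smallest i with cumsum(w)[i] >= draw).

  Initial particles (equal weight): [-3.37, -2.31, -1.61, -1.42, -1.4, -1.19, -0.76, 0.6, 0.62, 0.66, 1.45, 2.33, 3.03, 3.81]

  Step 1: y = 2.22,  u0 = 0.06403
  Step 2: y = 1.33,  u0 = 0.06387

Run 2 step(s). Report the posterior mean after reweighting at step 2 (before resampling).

step 1: w=[0.0000, 0.0000, 0.0000, 0.0000, 0.0000, 0.0000, 0.0000, 0.0000, 0.0000, 0.0000, 0.0620, 0.8917, 0.0464, 0.0000]  mean=2.3079  Neff=1.2484  idx=[11, 11, 11, 11, 11, 11, 11, 11, 11, 11, 11, 11, 11, 12]
step 2: w=[0.0769, 0.0769, 0.0769, 0.0769, 0.0769, 0.0769, 0.0769, 0.0769, 0.0769, 0.0769, 0.0769, 0.0769, 0.0769, 0.0000]  mean=2.3300  Neff=13.0003  idx=[0, 1, 2, 3, 4, 5, 6, 7, 8, 9, 10, 11, 11, 12]

post_mean = 2.3300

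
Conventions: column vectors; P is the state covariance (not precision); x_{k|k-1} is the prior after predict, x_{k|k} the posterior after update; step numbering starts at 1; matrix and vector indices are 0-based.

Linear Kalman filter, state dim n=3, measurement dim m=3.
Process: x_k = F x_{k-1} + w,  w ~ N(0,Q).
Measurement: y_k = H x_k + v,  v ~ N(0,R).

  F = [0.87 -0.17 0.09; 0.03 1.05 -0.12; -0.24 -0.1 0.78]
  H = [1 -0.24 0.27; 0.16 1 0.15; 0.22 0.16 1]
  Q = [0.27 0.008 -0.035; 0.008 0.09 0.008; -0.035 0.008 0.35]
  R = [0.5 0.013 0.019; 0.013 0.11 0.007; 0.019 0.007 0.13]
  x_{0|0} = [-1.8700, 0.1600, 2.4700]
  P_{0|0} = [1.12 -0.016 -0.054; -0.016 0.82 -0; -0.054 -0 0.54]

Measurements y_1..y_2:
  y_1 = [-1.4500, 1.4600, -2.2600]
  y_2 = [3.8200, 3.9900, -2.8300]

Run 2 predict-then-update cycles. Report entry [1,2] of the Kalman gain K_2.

step 1: x^-=[-1.4318, -0.1845, 2.3594]  P^-=[1.1421 -0.1240 -0.2517; -0.1240 1.0022 -0.1354; -0.2517 -0.1354 0.7707]  S=[1.6971 -0.2132 0.1865; -0.2132 1.0664 0.1054; 0.1865 0.1054 0.8188]  K=[0.6956 0.1791 -0.2064; -0.1148 0.8882 -0.0911; -0.1267 -0.1705 0.8980]  nu=[-0.6995, 1.5197, -4.2749]  x^+=[-0.7641, 1.6351, -1.6497]  P^+=[0.3663 -0.0178 -0.0901; -0.0178 0.1014 -0.0201; -0.0901 -0.0201 0.1362]
step 2: x^-=[-1.0912, 1.8919, -1.2669]  P^-=[0.5430 -0.0113 -0.1557; -0.0113 0.2087 -0.0349; -0.1557 -0.0349 0.4910]  S=[1.0167 0.0205 0.1037; 0.0205 0.3221 0.0646; 0.1037 0.0646 0.5721]  K=[0.5102 0.1652 -0.1776; -0.0760 0.6442 -0.0659; -0.0957 -0.1152 0.8189]  nu=[5.7073, 2.4627, -1.6257]  x^+=[2.5163, 3.1520, -3.4282]  P^+=[0.2707 -0.0092 -0.0703; -0.0092 0.0732 -0.0152; -0.0703 -0.0152 0.1217]

K[1,2] = -0.0659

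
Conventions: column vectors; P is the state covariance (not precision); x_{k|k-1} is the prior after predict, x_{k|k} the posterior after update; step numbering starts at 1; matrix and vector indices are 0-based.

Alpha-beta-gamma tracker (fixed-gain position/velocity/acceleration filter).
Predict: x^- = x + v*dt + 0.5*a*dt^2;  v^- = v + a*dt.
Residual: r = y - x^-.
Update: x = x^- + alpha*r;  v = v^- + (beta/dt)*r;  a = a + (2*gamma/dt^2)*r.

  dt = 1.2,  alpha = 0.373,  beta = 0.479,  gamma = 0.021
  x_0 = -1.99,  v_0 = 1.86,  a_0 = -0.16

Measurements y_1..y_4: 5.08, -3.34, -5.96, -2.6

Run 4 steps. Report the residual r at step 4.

step 1: x_pred=0.1268  r=4.9532  x^+=1.9743  v^+=3.6452  a^+=-0.0155
step 2: x_pred=6.3373  r=-9.6773  x^+=2.7277  v^+=-0.2364  a^+=-0.2978
step 3: x_pred=2.2297  r=-8.1897  x^+=-0.8251  v^+=-3.8627  a^+=-0.5367
step 4: x_pred=-5.8468  r=3.2468  x^+=-4.6357  v^+=-3.2107  a^+=-0.4420

resid = 3.2468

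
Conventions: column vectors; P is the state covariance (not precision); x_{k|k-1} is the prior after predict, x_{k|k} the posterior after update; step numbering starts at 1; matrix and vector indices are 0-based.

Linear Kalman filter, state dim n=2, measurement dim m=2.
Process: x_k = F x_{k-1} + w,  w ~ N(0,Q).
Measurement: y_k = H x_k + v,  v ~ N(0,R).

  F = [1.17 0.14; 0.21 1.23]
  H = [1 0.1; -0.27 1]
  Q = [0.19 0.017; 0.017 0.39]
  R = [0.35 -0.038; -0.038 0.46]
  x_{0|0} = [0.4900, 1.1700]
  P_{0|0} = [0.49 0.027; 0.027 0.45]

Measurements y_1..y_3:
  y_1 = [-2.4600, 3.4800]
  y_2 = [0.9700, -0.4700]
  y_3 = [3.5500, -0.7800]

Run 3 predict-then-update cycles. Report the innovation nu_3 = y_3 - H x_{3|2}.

innov = [3.5500, -1.7732]

step 1: x^-=[0.7371, 1.5420]  P^-=[0.8784 0.2545; 0.2545 1.1064]  S=[1.2904 0.0831; 0.0831 1.4930]  K=[0.7022 -0.0275; 0.2391 0.6817]  nu=[-3.3513, 2.1370]  x^+=[-1.6750, 2.1976]  P^+=[0.2442 0.0266; 0.0266 0.3117]
step 2: x^-=[-1.6521, 2.3513]  P^-=[0.5391 0.1697; 0.1697 0.8861]  S=[0.9319 0.0702; 0.0702 1.2937]  K=[0.5977 -0.0137; 0.2292 0.6370]  nu=[2.3870, -3.2674]  x^+=[-0.1804, 0.8170]  P^+=[0.2070 0.0269; 0.0269 0.2916]
step 3: x^-=[-0.0967, 0.9671]  P^-=[0.4879 0.1575; 0.1575 0.8541]  S=[0.8780 0.0689; 0.0689 1.2646]  K=[0.5745 -0.0109; 0.2273 0.6294]  nu=[3.5500, -1.7732]  x^+=[1.9623, 0.6579]  P^+=[0.1988 0.0268; 0.0268 0.2881]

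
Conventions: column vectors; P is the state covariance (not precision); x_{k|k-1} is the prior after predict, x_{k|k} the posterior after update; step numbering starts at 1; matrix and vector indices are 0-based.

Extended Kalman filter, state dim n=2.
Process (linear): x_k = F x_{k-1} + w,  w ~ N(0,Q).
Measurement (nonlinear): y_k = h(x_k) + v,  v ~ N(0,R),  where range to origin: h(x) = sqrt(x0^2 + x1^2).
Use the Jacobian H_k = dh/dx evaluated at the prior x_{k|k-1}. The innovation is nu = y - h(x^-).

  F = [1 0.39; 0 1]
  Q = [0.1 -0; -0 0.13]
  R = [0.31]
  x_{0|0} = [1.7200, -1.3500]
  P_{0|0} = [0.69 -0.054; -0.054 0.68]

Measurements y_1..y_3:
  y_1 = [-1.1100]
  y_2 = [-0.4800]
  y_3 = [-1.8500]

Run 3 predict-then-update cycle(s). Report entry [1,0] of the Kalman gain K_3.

step 1: x^-=[1.1935, -1.3500]  P^-=[0.8513 0.2112; 0.2112 0.8100]  H_jac=[0.6623 -0.7492]  S=[0.9285]  K=[0.4369; -0.5029]  nu=[-2.9119]  x^+=[-0.0786, 0.1144]  P^+=[0.6741 0.4152; 0.4152 0.5752]
step 2: x^-=[-0.0340, 0.1144]  P^-=[1.1854 0.6395; 0.6395 0.7052]  H_jac=[-0.2845 0.9587]  S=[0.7052]  K=[0.3911; 0.7006]  nu=[-0.5994]  x^+=[-0.2684, -0.3055]  P^+=[1.0776 0.4463; 0.4463 0.3590]
step 3: x^-=[-0.3875, -0.3055]  P^-=[1.5803 0.5863; 0.5863 0.4890]  H_jac=[-0.7853 -0.6191]  S=[2.0421]  K=[-0.7855; -0.3737]  nu=[-2.3435]  x^+=[1.4532, 0.5703]  P^+=[0.3204 -0.0131; -0.0131 0.2038]

K[1,0] = -0.3737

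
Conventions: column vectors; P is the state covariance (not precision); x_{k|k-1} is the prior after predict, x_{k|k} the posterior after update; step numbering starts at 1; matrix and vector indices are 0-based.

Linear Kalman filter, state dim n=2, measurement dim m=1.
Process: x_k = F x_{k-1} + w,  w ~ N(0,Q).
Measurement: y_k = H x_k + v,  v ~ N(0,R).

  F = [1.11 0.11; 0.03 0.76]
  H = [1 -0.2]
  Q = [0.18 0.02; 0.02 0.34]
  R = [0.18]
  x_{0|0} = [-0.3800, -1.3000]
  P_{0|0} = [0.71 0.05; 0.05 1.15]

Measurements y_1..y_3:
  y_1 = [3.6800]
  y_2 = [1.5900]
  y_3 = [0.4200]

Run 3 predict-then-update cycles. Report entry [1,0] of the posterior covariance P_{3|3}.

step 1: x^-=[-0.5648, -0.9994]  P^-=[1.0809 0.1821; 0.1821 1.0072]  S=[1.2284]  K=[0.8503; -0.0157]  nu=[4.0449]  x^+=[2.8747, -1.0630]  P^+=[0.1928 0.1985; 0.1985 1.0069]
step 2: x^-=[3.0740, -0.7216]  P^-=[0.4782 0.2787; 0.2787 0.9308]  S=[0.5839]  K=[0.7234; 0.1586]  nu=[-1.6283]  x^+=[1.8960, -0.9798]  P^+=[0.1726 0.2118; 0.2118 0.9161]
step 3: x^-=[1.9968, -0.6878]  P^-=[0.4554 0.2817; 0.2817 0.8790]  S=[0.5579]  K=[0.7153; 0.1898]  nu=[-1.7143]  x^+=[0.7705, -1.0131]  P^+=[0.1699 0.2059; 0.2059 0.8589]

P_post[1,0] = 0.2059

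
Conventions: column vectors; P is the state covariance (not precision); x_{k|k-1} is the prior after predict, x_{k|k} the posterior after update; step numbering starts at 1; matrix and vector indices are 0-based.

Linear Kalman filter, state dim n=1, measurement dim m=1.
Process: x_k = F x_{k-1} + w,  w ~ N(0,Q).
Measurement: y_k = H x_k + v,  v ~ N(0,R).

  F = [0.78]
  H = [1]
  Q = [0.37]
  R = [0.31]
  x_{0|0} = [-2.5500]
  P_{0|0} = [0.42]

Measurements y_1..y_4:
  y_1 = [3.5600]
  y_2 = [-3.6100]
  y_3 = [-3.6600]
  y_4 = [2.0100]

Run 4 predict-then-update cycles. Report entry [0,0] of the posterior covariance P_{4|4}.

step 1: x^-=[-1.9890]  P^-=[0.6255]  S=[0.9355]  K=[0.6686]  nu=[5.5490]  x^+=[1.7213]  P^+=[0.2073]
step 2: x^-=[1.3426]  P^-=[0.4961]  S=[0.8061]  K=[0.6154]  nu=[-4.9526]  x^+=[-1.7054]  P^+=[0.1908]
step 3: x^-=[-1.3302]  P^-=[0.4861]  S=[0.7961]  K=[0.6106]  nu=[-2.3298]  x^+=[-2.7528]  P^+=[0.1893]
step 4: x^-=[-2.1472]  P^-=[0.4852]  S=[0.7952]  K=[0.6101]  nu=[4.1572]  x^+=[0.3893]  P^+=[0.1891]

P_post[0,0] = 0.1891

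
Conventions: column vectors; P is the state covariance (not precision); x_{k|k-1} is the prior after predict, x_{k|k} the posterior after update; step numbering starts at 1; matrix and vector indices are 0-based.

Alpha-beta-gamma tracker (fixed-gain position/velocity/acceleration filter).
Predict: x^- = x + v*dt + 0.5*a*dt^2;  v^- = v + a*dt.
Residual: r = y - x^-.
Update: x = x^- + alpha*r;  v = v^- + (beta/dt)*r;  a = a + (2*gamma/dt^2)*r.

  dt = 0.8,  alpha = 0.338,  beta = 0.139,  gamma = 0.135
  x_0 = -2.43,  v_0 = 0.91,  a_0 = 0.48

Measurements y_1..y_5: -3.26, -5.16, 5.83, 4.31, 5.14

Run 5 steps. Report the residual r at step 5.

resid = 0.1442

step 1: x_pred=-1.5484  r=-1.7116  x^+=-2.1269  v^+=0.9966  a^+=-0.2421
step 2: x_pred=-1.4071  r=-3.7529  x^+=-2.6756  v^+=0.1509  a^+=-1.8253
step 3: x_pred=-3.1390  r=8.9690  x^+=-0.1075  v^+=0.2490  a^+=1.9585
step 4: x_pred=0.7184  r=3.5916  x^+=1.9324  v^+=2.4398  a^+=3.4737
step 5: x_pred=4.9958  r=0.1442  x^+=5.0445  v^+=5.2438  a^+=3.5345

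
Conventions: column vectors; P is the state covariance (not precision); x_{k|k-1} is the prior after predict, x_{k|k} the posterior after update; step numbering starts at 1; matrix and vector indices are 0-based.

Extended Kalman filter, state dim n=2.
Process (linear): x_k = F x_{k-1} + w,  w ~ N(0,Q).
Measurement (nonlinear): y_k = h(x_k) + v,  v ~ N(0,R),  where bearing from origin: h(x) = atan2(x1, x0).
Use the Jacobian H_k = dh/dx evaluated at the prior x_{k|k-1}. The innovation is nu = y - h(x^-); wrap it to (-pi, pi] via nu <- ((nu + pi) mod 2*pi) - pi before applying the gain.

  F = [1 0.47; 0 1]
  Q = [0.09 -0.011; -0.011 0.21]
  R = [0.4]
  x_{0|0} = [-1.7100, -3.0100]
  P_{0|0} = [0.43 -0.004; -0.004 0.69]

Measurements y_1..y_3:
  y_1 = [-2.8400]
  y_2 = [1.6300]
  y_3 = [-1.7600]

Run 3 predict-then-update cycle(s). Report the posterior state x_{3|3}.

x_post = [-5.8333, -2.6810]

step 1: x^-=[-3.1247, -3.0100]  P^-=[0.6687 0.3093; 0.3093 0.9000]  H_jac=[0.1599 -0.1660]  S=[0.4255]  K=[0.1306; -0.2349]  nu=[-0.4651]  x^+=[-3.1855, -2.9008]  P^+=[0.6614 0.3224; 0.3224 0.8765]
step 2: x^-=[-4.5488, -2.9008]  P^-=[1.2480 0.7233; 0.7233 1.0865]  H_jac=[0.0997 -0.1563]  S=[0.4164]  K=[0.0272; -0.2347]  nu=[-2.0793]  x^+=[-4.6054, -2.4128]  P^+=[1.2477 0.7260; 0.7260 1.0636]
step 3: x^-=[-5.7394, -2.4128]  P^-=[2.2551 1.2149; 1.2149 1.2736]  H_jac=[0.0622 -0.1481]  S=[0.4143]  K=[-0.0954; -0.2727]  nu=[0.9836]  x^+=[-5.8333, -2.6810]  P^+=[2.2513 1.2041; 1.2041 1.2428]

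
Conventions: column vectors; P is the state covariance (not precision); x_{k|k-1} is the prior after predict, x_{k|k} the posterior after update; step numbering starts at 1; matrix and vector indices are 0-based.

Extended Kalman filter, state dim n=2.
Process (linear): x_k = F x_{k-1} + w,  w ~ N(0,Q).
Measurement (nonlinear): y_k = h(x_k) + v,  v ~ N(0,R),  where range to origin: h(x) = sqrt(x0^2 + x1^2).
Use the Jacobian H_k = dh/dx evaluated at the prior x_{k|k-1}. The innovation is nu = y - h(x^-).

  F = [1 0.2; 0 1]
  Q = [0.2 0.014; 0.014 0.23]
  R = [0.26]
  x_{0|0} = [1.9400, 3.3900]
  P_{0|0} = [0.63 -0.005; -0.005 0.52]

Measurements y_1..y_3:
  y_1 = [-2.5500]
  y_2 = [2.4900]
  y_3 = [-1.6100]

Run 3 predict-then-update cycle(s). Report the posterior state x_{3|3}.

step 1: x^-=[2.6180, 3.3900]  P^-=[0.8488 0.1130; 0.1130 0.7500]  H_jac=[0.6112 0.7915]  S=[1.1562]  K=[0.5260; 0.5731]  nu=[-6.8332]  x^+=[-0.9766, -0.5262]  P^+=[0.5288 -0.2356; -0.2356 0.3702]
step 2: x^-=[-1.0819, -0.5262]  P^-=[0.6494 -0.1476; -0.1476 0.6002]  H_jac=[-0.8993 -0.4374]  S=[0.7839]  K=[-0.6626; -0.1657]  nu=[1.2869]  x^+=[-1.9346, -0.7394]  P^+=[0.3052 -0.2336; -0.2336 0.5787]
step 3: x^-=[-2.0825, -0.7394]  P^-=[0.4349 -0.1039; -0.1039 0.8087]  H_jac=[-0.9424 -0.3346]  S=[0.6713]  K=[-0.5588; -0.2573]  nu=[-3.8199]  x^+=[0.0520, 0.2434]  P^+=[0.2253 -0.2004; -0.2004 0.7643]

x_post = [0.0520, 0.2434]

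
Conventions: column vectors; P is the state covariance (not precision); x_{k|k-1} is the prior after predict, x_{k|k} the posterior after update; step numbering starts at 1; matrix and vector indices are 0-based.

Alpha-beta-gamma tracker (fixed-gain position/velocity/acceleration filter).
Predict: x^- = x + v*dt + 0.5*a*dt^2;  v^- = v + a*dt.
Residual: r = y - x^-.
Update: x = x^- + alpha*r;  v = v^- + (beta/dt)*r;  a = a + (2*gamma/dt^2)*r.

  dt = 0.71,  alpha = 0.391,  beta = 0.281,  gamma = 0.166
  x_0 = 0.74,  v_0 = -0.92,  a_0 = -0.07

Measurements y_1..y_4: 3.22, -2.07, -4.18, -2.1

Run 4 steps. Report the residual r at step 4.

step 1: x_pred=0.0692  r=3.1508  x^+=1.3011  v^+=0.2773  a^+=2.0051
step 2: x_pred=2.0034  r=-4.0734  x^+=0.4107  v^+=0.0888  a^+=-0.6776
step 3: x_pred=0.3030  r=-4.4830  x^+=-1.4499  v^+=-2.1665  a^+=-3.6301
step 4: x_pred=-3.9031  r=1.8031  x^+=-3.1981  v^+=-4.0303  a^+=-2.4426

resid = 1.8031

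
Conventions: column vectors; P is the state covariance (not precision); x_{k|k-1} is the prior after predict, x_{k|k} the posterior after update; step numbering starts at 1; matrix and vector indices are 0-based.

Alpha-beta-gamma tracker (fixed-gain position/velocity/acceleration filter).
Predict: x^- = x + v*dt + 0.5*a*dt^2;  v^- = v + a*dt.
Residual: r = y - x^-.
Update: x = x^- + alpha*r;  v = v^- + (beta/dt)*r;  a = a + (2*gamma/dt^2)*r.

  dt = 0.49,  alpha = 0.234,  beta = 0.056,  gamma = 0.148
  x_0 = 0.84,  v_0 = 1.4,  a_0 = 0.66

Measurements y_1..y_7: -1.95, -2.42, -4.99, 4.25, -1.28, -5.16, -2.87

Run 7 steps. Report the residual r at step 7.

step 1: x_pred=1.6052  r=-3.5552  x^+=0.7733  v^+=1.3171  a^+=-3.7230
step 2: x_pred=0.9717  r=-3.3917  x^+=0.1781  v^+=-0.8948  a^+=-7.9044
step 3: x_pred=-1.2093  r=-3.7807  x^+=-2.0940  v^+=-5.2000  a^+=-12.5653
step 4: x_pred=-6.1504  r=10.4004  x^+=-3.7167  v^+=-10.1684  a^+=0.2566
step 5: x_pred=-8.6684  r=7.3884  x^+=-6.9396  v^+=-9.1983  a^+=9.3652
step 6: x_pred=-10.3224  r=5.1624  x^+=-9.1144  v^+=-4.0193  a^+=15.7295
step 7: x_pred=-9.1955  r=6.3255  x^+=-7.7154  v^+=4.4111  a^+=23.5278

resid = 6.3255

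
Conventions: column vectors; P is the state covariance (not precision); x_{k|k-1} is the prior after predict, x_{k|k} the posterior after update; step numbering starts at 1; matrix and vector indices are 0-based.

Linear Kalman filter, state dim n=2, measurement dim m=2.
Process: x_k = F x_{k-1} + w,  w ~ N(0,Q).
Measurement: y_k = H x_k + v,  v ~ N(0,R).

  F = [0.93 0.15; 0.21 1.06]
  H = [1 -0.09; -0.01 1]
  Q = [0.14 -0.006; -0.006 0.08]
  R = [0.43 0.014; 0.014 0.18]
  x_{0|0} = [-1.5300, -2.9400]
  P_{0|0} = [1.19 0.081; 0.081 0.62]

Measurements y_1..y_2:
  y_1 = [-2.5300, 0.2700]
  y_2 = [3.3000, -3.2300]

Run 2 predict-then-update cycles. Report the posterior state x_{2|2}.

step 1: x^-=[-1.8639, -3.4377]  P^-=[1.2058 0.4074; 0.4074 0.8652]  S=[1.5695 0.3318; 0.3318 1.0371]  K=[0.7125 0.1532; 0.0369 0.8184]  nu=[-0.9755, 3.6891]  x^+=[-1.9938, -0.4544]  P^+=[0.3122 0.0407; 0.0407 0.1482]
step 2: x^-=[-1.9224, -0.9004]  P^-=[0.4247 0.1199; 0.1199 0.2784]  S=[0.8354 0.1047; 0.1047 0.4561]  K=[0.4774 0.1440; 0.0385 0.5990]  nu=[5.1414, -2.3489]  x^+=[0.1940, -2.1097]  P^+=[0.2104 0.0347; 0.0347 0.1087]

x_post = [0.1940, -2.1097]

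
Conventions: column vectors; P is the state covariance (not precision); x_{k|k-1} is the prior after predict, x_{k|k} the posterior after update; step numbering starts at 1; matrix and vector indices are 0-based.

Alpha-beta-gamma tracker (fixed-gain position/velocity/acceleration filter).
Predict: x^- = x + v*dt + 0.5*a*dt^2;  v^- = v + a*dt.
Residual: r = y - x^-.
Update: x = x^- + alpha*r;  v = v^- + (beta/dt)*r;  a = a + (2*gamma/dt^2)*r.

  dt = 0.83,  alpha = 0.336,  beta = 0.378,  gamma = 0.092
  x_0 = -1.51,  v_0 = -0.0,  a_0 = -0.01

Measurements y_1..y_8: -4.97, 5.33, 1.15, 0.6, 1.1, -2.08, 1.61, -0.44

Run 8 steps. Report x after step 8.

step 1: x_pred=-1.5134  r=-3.4566  x^+=-2.6748  v^+=-1.5825  a^+=-0.9332
step 2: x_pred=-4.3098  r=9.6398  x^+=-1.0708  v^+=2.0331  a^+=1.6415
step 3: x_pred=1.1821  r=-0.0321  x^+=1.1713  v^+=3.3809  a^+=1.6329
step 4: x_pred=4.5399  r=-3.9399  x^+=3.2161  v^+=2.9419  a^+=0.5806
step 5: x_pred=5.8579  r=-4.7579  x^+=4.2592  v^+=1.2570  a^+=-0.6902
step 6: x_pred=5.0648  r=-7.1448  x^+=2.6641  v^+=-2.5698  a^+=-2.5985
step 7: x_pred=-0.3638  r=1.9738  x^+=0.2994  v^+=-3.8276  a^+=-2.0713
step 8: x_pred=-3.5910  r=3.1510  x^+=-2.5323  v^+=-4.1118  a^+=-1.2297

x_post = -2.5323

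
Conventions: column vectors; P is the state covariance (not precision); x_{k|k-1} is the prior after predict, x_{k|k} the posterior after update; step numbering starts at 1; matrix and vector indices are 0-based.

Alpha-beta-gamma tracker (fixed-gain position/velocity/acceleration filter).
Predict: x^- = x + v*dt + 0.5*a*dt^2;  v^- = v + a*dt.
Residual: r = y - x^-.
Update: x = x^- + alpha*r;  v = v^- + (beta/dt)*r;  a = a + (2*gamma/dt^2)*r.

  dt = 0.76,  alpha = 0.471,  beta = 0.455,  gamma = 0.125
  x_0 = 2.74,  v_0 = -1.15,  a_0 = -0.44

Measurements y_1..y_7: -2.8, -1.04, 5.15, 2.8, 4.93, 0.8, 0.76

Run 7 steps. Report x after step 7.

step 1: x_pred=1.7389  r=-4.5389  x^+=-0.3989  v^+=-4.2018  a^+=-2.4046
step 2: x_pred=-4.2867  r=3.2467  x^+=-2.7575  v^+=-4.0855  a^+=-0.9993
step 3: x_pred=-6.1511  r=11.3011  x^+=-0.8283  v^+=1.9208  a^+=3.8921
step 4: x_pred=1.7556  r=1.0444  x^+=2.2475  v^+=5.5041  a^+=4.3441
step 5: x_pred=7.6852  r=-2.7552  x^+=6.3875  v^+=7.1561  a^+=3.1516
step 6: x_pred=12.7364  r=-11.9364  x^+=7.1143  v^+=2.4053  a^+=-2.0147
step 7: x_pred=8.3605  r=-7.6005  x^+=4.7807  v^+=-3.6762  a^+=-5.3044

x_post = 4.7807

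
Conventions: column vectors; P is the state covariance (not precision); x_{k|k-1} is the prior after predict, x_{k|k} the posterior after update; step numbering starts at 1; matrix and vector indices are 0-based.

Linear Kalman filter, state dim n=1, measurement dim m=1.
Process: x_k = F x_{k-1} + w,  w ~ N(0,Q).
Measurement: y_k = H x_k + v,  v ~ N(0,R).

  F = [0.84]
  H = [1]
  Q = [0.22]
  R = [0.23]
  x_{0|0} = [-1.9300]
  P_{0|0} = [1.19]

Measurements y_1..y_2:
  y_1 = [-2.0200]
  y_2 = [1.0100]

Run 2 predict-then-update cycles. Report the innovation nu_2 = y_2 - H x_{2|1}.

step 1: x^-=[-1.6212]  P^-=[1.0597]  S=[1.2897]  K=[0.8217]  nu=[-0.3988]  x^+=[-1.9489]  P^+=[0.1890]
step 2: x^-=[-1.6371]  P^-=[0.3533]  S=[0.5833]  K=[0.6057]  nu=[2.6471]  x^+=[-0.0337]  P^+=[0.1393]

innov = [2.6471]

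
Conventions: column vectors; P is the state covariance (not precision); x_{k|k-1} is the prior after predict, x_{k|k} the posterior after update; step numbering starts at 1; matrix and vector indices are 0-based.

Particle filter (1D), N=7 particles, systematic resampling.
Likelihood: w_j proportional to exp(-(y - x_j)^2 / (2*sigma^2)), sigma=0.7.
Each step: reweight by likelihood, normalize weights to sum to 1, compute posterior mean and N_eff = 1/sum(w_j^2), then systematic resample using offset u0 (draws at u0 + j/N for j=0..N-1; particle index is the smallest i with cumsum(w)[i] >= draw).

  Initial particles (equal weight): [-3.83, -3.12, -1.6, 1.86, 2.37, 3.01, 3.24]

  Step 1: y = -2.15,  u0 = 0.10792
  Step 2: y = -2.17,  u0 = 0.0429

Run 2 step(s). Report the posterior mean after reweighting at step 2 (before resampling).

post_mean = -1.8760

step 1: w=[0.0478, 0.3263, 0.6259, 0.0000, 0.0000, 0.0000, 0.0000]  mean=-2.2026  Neff=1.9981  idx=[1, 1, 2, 2, 2, 2, 2]
step 2: w=[0.0908, 0.0908, 0.1637, 0.1637, 0.1637, 0.1637, 0.1637]  mean=-1.8760  Neff=6.6468  idx=[0, 2, 2, 3, 4, 5, 6]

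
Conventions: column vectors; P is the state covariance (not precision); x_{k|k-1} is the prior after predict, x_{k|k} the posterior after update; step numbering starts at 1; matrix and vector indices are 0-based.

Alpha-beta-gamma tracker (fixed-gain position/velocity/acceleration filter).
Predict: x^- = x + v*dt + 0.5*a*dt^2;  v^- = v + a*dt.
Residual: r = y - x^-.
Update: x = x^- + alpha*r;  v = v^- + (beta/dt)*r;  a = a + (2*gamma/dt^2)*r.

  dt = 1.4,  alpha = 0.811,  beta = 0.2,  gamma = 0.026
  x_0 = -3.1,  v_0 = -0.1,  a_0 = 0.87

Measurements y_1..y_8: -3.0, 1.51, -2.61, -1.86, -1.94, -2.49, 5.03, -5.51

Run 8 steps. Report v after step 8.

v_post = 1.5811

step 1: x_pred=-2.3874  r=-0.6126  x^+=-2.8842  v^+=1.0305  a^+=0.8537
step 2: x_pred=-0.6049  r=2.1149  x^+=1.1103  v^+=2.5279  a^+=0.9099
step 3: x_pred=5.5409  r=-8.1509  x^+=-1.0695  v^+=2.6372  a^+=0.6936
step 4: x_pred=3.3024  r=-5.1624  x^+=-0.8843  v^+=2.8708  a^+=0.5566
step 5: x_pred=3.6803  r=-5.6203  x^+=-0.8778  v^+=2.8472  a^+=0.4075
step 6: x_pred=3.5077  r=-5.9977  x^+=-1.3564  v^+=2.5609  a^+=0.2484
step 7: x_pred=2.4723  r=2.5577  x^+=4.5466  v^+=3.2741  a^+=0.3163
step 8: x_pred=9.4403  r=-14.9503  x^+=-2.6844  v^+=1.5811  a^+=-0.0804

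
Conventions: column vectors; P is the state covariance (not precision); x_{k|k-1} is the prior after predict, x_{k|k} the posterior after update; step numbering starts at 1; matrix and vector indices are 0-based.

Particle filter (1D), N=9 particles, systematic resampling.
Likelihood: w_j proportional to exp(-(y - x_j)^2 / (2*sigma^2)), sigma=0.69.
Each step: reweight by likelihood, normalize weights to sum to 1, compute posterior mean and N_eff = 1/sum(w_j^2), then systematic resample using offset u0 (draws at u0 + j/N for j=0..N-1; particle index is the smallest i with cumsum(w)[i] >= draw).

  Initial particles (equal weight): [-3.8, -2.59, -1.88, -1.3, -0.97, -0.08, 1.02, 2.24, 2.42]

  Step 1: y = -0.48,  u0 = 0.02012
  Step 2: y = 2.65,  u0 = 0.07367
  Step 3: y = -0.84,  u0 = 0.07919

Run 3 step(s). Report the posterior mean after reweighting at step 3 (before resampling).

step 1: w=[0.0000, 0.0040, 0.0544, 0.2102, 0.3310, 0.3601, 0.0401, 0.0002, 0.0001]  mean=-0.6943  Neff=3.4723  idx=[2, 3, 3, 4, 4, 4, 5, 5, 5]
step 2: w=[0.0000, 0.0001, 0.0001, 0.0009, 0.0009, 0.0009, 0.3324, 0.3324, 0.3324]  mean=-0.0825  Neff=3.0166  idx=[6, 6, 6, 7, 7, 7, 8, 8, 8]
step 3: w=[0.1111, 0.1111, 0.1111, 0.1111, 0.1111, 0.1111, 0.1111, 0.1111, 0.1111]  mean=-0.0800  Neff=9.0000  idx=[0, 1, 2, 3, 4, 5, 6, 7, 8]

post_mean = -0.0800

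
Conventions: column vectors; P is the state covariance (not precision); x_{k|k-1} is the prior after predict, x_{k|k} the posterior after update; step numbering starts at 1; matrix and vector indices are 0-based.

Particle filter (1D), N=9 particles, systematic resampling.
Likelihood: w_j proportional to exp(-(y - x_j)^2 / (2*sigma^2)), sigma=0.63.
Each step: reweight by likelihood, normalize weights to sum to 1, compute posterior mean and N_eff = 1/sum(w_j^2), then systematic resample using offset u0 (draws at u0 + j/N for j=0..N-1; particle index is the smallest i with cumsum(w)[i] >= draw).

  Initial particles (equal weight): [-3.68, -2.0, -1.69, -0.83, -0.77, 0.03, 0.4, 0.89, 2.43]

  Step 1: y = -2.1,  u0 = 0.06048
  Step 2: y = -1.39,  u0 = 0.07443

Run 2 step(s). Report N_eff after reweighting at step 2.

N_eff = 8.7181

step 1: w=[0.0207, 0.4743, 0.3886, 0.0630, 0.0517, 0.0016, 0.0002, 0.0000, 0.0000]  mean=-1.7733  Neff=2.6110  idx=[1, 1, 1, 1, 2, 2, 2, 2, 4]
step 2: w=[0.0935, 0.0935, 0.0935, 0.0935, 0.1334, 0.1334, 0.1334, 0.1334, 0.0921]  mean=-1.7213  Neff=8.7181  idx=[0, 1, 3, 4, 5, 5, 6, 7, 8]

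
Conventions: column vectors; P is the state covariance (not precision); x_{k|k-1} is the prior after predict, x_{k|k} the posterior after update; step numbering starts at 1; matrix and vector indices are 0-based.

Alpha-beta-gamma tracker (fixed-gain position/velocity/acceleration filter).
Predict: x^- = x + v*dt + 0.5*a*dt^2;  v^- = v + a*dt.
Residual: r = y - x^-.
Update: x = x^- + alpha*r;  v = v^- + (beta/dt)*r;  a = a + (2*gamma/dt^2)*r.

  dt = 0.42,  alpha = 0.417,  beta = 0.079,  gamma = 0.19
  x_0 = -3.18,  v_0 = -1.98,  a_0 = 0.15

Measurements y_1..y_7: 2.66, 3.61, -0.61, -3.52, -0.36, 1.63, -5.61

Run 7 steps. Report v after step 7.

v_post = -31.4371

step 1: x_pred=-3.9984  r=6.6584  x^+=-1.2218  v^+=-0.6646  a^+=14.4934
step 2: x_pred=-0.2226  r=3.8326  x^+=1.3756  v^+=6.1435  a^+=22.7497
step 3: x_pred=5.9624  r=-6.5724  x^+=3.2217  v^+=14.4622  a^+=8.5915
step 4: x_pred=10.0536  r=-13.5736  x^+=4.3934  v^+=15.5175  a^+=-20.6487
step 5: x_pred=9.0895  r=-9.4495  x^+=5.1491  v^+=5.0676  a^+=-41.0048
step 6: x_pred=3.6609  r=-2.0309  x^+=2.8140  v^+=-12.5364  a^+=-45.3796
step 7: x_pred=-6.4538  r=0.8438  x^+=-6.1019  v^+=-31.4371  a^+=-43.5620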